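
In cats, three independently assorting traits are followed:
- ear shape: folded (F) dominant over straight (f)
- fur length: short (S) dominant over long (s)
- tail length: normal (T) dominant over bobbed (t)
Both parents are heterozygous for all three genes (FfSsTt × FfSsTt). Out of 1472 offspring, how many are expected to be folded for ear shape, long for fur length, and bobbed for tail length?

Trihybrid cross: FfSsTt × FfSsTt
Each trait segregates independently with a 3:1 phenotypic ratio, so each gene contributes 3/4 (dominant) or 1/4 (recessive).
Target: folded (ear shape), long (fur length), bobbed (tail length)
Probability = product of independent per-trait probabilities
= 3/4 × 1/4 × 1/4 = 3/64
Expected count = 3/64 × 1472 = 69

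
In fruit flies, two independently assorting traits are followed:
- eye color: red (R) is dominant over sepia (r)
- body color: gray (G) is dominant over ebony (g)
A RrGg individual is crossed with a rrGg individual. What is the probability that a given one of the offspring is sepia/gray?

Dihybrid cross RrGg × rrGg — consider each gene separately:
eye color: Rr × rr → 2 Rr, 2 rr → 2 R_ : 2 rr (out of 4)
body color: Gg × Gg → 1 GG, 2 Gg, 1 gg → 3 G_ : 1 gg (out of 4)
Combine (counts out of 4 × 4 = 16): red/gray (R_G_) = 2×3 = 6; red/ebony (R_gg) = 2×1 = 2; sepia/gray (rrG_) = 2×3 = 6; sepia/ebony (rrgg) = 2×1 = 2
Phenotype counts (out of 16): 6 red/gray, 2 red/ebony, 6 sepia/gray, 2 sepia/ebony
sepia/gray: 6 out of 16
Probability: 6/16 = 3/8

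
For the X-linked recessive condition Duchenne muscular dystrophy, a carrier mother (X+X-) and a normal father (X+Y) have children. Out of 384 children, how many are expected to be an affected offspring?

Cross: X+X- × X+Y
Offspring: 1 X+X+, 1 X+Y, 1 X+X-, 1 X-Y
Probability of an affected offspring: 1/4
Expected count = 1/4 × 384 = 96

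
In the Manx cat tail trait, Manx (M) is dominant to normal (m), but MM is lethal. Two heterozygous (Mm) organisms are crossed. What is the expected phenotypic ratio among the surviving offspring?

Cross: Mm × Mm
Punnett square offspring (before lethality): 1 MM, 2 Mm, 1 mm
The MM genotype is lethal (embryos die); surviving offspring: 2 Mm, 1 mm
Ratio: 2 Manx (tailless) : 1 normal-tailed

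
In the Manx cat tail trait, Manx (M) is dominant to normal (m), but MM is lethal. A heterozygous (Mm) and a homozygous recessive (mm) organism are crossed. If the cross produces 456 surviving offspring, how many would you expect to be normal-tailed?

Cross: Mm × mm
Punnett square offspring (before lethality): 2 Mm, 2 mm
No MM offspring are produced in this cross.
normal-tailed: 2 out of 4 → fraction 1/2
Expected count = 1/2 × 456 = 228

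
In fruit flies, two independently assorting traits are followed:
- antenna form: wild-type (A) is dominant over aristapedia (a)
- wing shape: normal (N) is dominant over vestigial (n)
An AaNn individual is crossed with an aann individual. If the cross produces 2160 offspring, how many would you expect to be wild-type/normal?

Dihybrid cross AaNn × aann — consider each gene separately:
antenna form: Aa × aa → 2 Aa, 2 aa → 2 A_ : 2 aa (out of 4)
wing shape: Nn × nn → 2 Nn, 2 nn → 2 N_ : 2 nn (out of 4)
Combine (counts out of 4 × 4 = 16): wild-type/normal (A_N_) = 2×2 = 4; wild-type/vestigial (A_nn) = 2×2 = 4; aristapedia/normal (aaN_) = 2×2 = 4; aristapedia/vestigial (aann) = 2×2 = 4
Phenotype counts (out of 16): 4 wild-type/normal, 4 wild-type/vestigial, 4 aristapedia/normal, 4 aristapedia/vestigial
wild-type/normal: 4 out of 16 → fraction 1/4
Expected count = 1/4 × 2160 = 540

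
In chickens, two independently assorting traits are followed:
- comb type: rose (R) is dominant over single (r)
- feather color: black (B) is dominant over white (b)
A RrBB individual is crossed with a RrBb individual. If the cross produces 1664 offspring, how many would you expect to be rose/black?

Dihybrid cross RrBB × RrBb — consider each gene separately:
comb type: Rr × Rr → 1 RR, 2 Rr, 1 rr → 3 R_ : 1 rr (out of 4)
feather color: BB × Bb → 2 BB, 2 Bb → 4 B_ (out of 4)
Combine (counts out of 4 × 4 = 16): rose/black (R_B_) = 3×4 = 12; single/black (rrB_) = 1×4 = 4
Phenotype counts (out of 16): 12 rose/black, 4 single/black
rose/black: 12 out of 16 → fraction 3/4
Expected count = 3/4 × 1664 = 1248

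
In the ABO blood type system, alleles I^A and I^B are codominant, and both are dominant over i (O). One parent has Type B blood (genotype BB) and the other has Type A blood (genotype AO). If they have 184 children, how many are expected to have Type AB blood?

Cross: BB × AO
Possible offspring genotypes: 2 AB, 2 BO
Blood type counts: 2 Type AB, 2 Type B
Probability of Type AB: 2/4 = 1/2
Expected count = 1/2 × 184 = 92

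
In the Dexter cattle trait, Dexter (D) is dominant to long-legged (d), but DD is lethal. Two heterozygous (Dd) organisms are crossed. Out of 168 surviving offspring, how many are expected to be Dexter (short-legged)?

Cross: Dd × Dd
Punnett square offspring (before lethality): 1 DD, 2 Dd, 1 dd
The DD genotype is lethal (embryos die); surviving offspring: 2 Dd, 1 dd
Dexter (short-legged): 2 out of 3 → fraction 2/3
Expected count = 2/3 × 168 = 112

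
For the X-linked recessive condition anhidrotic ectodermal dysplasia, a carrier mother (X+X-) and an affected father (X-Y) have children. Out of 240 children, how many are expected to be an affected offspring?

Cross: X+X- × X-Y
Offspring: 1 X+X-, 1 X+Y, 1 X-X-, 1 X-Y
Probability of an affected offspring: 2/4 = 1/2
Expected count = 1/2 × 240 = 120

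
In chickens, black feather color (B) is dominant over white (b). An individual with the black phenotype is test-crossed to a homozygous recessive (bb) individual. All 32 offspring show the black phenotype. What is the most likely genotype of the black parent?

Test cross: ? × bb
All offspring are black.
If the unknown parent were heterozygous (Bb), about half of 32 offspring would be white; none are. The unknown parent is most likely homozygous dominant (BB).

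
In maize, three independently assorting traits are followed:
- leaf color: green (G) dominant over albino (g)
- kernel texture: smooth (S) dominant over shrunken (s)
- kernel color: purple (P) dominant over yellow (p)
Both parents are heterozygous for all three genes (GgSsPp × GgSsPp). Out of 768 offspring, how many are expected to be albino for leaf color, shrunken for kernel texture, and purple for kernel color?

Trihybrid cross: GgSsPp × GgSsPp
Each trait segregates independently with a 3:1 phenotypic ratio, so each gene contributes 3/4 (dominant) or 1/4 (recessive).
Target: albino (leaf color), shrunken (kernel texture), purple (kernel color)
Probability = product of independent per-trait probabilities
= 1/4 × 1/4 × 3/4 = 3/64
Expected count = 3/64 × 768 = 36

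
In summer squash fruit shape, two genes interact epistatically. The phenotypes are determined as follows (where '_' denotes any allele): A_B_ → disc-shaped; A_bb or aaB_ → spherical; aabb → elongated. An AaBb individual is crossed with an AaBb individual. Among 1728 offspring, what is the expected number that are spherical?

Cross: AaBb × AaBb — consider each gene separately:
A gene: Aa × Aa → 1 AA, 2 Aa, 1 aa → 3 A_ : 1 aa (out of 4)
B gene: Bb × Bb → 1 BB, 2 Bb, 1 bb → 3 B_ : 1 bb (out of 4)
Genotype classes (out of 4 × 4 = 16): A_B_ = 3×3 = 9; A_bb = 3×1 = 3; aaB_ = 1×3 = 3; aabb = 1×1 = 1
Apply the phenotype rules: A_B_ (9) → disc-shaped; A_bb (3) + aaB_ (3) → spherical; aabb (1) → elongated
Phenotype counts (out of 16): 9 disc-shaped, 6 spherical, 1 elongated
spherical: 6 out of 16 → fraction 3/8
Expected count = 3/8 × 1728 = 648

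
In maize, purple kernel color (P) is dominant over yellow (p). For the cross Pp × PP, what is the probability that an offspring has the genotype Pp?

Punnett square for Pp × PP:
Offspring genotypes: 2 PP, 2 Pp
Total offspring: 4
Count with target: 2
Probability: 2/4 = 1/2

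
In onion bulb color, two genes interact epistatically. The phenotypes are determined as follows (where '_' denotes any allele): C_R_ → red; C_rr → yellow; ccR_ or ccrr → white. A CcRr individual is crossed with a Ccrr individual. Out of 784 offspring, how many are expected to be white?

Cross: CcRr × Ccrr — consider each gene separately:
C gene: Cc × Cc → 1 CC, 2 Cc, 1 cc → 3 C_ : 1 cc (out of 4)
R gene: Rr × rr → 2 Rr, 2 rr → 2 R_ : 2 rr (out of 4)
Genotype classes (out of 4 × 4 = 16): C_R_ = 3×2 = 6; C_rr = 3×2 = 6; ccR_ = 1×2 = 2; ccrr = 1×2 = 2
Apply the phenotype rules: C_R_ (6) → red; C_rr (6) → yellow; ccR_ (2) + ccrr (2) → white
Phenotype counts (out of 16): 6 red, 6 yellow, 4 white
white: 4 out of 16 → fraction 1/4
Expected count = 1/4 × 784 = 196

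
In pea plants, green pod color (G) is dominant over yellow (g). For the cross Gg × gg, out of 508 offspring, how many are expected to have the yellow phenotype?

Punnett square for Gg × gg:
Offspring genotypes: 2 Gg, 2 gg
Total offspring: 4
Count with target: 2
Probability: 2/4 = 1/2
Expected count = 1/2 × 508 = 254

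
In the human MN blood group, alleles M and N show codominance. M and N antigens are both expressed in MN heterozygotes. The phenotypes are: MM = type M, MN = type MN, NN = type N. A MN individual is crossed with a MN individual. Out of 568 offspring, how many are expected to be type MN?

Punnett square for MN × MN:
Offspring genotypes: 1 MM, 2 MN, 1 NN
Phenotype counts: 1 type M, 2 type MN, 1 type N
type MN: 2 out of 4 → fraction 1/2
Expected count = 1/2 × 568 = 284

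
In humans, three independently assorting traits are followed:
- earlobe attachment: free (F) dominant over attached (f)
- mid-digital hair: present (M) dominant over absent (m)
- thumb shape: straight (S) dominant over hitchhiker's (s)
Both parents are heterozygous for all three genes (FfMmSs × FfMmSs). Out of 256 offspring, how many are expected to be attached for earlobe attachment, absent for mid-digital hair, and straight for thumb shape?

Trihybrid cross: FfMmSs × FfMmSs
Each trait segregates independently with a 3:1 phenotypic ratio, so each gene contributes 3/4 (dominant) or 1/4 (recessive).
Target: attached (earlobe attachment), absent (mid-digital hair), straight (thumb shape)
Probability = product of independent per-trait probabilities
= 1/4 × 1/4 × 3/4 = 3/64
Expected count = 3/64 × 256 = 12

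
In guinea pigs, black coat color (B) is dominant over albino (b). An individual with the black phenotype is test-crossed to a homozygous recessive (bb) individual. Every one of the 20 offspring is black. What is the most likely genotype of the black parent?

Test cross: ? × bb
All offspring are black.
If the unknown parent were heterozygous (Bb), about half of 20 offspring would be albino; none are. The unknown parent is most likely homozygous dominant (BB).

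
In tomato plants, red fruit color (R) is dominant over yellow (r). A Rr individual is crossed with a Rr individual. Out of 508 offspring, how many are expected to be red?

Punnett square for Rr × Rr:
Offspring genotypes: 1 RR, 2 Rr, 1 rr
red: 3, yellow: 1
red: 3 out of 4 → fraction 3/4
Expected count = 3/4 × 508 = 381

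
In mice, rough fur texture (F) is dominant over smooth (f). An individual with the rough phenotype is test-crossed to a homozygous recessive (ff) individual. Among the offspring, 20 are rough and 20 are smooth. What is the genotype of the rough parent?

Test cross: ? × ff
Offspring: 20 rough, 20 smooth — approximately 1:1.
A 1:1 ratio in a test cross indicates the unknown parent is heterozygous (Ff).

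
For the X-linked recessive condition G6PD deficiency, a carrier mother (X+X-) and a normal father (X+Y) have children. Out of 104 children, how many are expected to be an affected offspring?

Cross: X+X- × X+Y
Offspring: 1 X+X+, 1 X+Y, 1 X+X-, 1 X-Y
Probability of an affected offspring: 1/4
Expected count = 1/4 × 104 = 26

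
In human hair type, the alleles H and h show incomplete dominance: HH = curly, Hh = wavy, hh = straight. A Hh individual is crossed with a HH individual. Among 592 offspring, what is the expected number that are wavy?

Punnett square for Hh × HH:
Offspring genotypes: 2 HH, 2 Hh
Phenotype counts: 2 curly, 2 wavy
wavy: 2 out of 4 → fraction 1/2
Expected count = 1/2 × 592 = 296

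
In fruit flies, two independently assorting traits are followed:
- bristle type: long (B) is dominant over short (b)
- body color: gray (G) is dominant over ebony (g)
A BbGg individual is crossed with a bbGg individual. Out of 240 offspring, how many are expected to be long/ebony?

Dihybrid cross BbGg × bbGg — consider each gene separately:
bristle type: Bb × bb → 2 Bb, 2 bb → 2 B_ : 2 bb (out of 4)
body color: Gg × Gg → 1 GG, 2 Gg, 1 gg → 3 G_ : 1 gg (out of 4)
Combine (counts out of 4 × 4 = 16): long/gray (B_G_) = 2×3 = 6; long/ebony (B_gg) = 2×1 = 2; short/gray (bbG_) = 2×3 = 6; short/ebony (bbgg) = 2×1 = 2
Phenotype counts (out of 16): 6 long/gray, 2 long/ebony, 6 short/gray, 2 short/ebony
long/ebony: 2 out of 16 → fraction 1/8
Expected count = 1/8 × 240 = 30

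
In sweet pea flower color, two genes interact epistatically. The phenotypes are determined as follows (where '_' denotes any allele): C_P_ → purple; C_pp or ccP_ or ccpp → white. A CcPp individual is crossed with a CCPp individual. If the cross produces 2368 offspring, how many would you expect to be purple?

Cross: CcPp × CCPp — consider each gene separately:
C gene: Cc × CC → 2 CC, 2 Cc → 4 C_ (out of 4)
P gene: Pp × Pp → 1 PP, 2 Pp, 1 pp → 3 P_ : 1 pp (out of 4)
Genotype classes (out of 4 × 4 = 16): C_P_ = 4×3 = 12; C_pp = 4×1 = 4
Apply the phenotype rules: C_P_ (12) → purple; C_pp (4) → white
Phenotype counts (out of 16): 12 purple, 4 white
purple: 12 out of 16 → fraction 3/4
Expected count = 3/4 × 2368 = 1776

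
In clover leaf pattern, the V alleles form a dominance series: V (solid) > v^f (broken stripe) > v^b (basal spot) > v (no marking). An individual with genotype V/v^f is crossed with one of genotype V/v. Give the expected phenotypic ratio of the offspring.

Cross: V/v^f × V/v
Allele dominance: V > v^f > v^b > v
Offspring genotypes: 1 V/V, 1 V/v, 1 V/v^f, 1 v^f/v
Phenotype counts: 3 solid, 1 broken stripe
Ratio: 3 solid : 1 broken stripe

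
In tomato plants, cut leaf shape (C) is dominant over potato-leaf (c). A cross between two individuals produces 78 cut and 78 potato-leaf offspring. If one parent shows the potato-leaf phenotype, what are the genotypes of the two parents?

Observed offspring: 78 cut, 78 potato-leaf
The observed ratio simplifies to 1:1. One parent shows potato-leaf, so its genotype must be cc. A 1:1 offspring split requires the other parent to be heterozygous (Cc).
Parent genotypes: cc × Cc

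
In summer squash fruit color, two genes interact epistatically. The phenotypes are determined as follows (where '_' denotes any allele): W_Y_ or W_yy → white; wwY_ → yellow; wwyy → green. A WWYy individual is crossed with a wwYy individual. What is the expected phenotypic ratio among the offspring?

Cross: WWYy × wwYy — consider each gene separately:
W gene: WW × ww → 4 Ww → 4 W_ (out of 4)
Y gene: Yy × Yy → 1 YY, 2 Yy, 1 yy → 3 Y_ : 1 yy (out of 4)
Genotype classes (out of 4 × 4 = 16): W_Y_ = 4×3 = 12; W_yy = 4×1 = 4
Apply the phenotype rules: W_Y_ (12) + W_yy (4) → white
Phenotype counts (out of 16): 16 white
Ratio: all white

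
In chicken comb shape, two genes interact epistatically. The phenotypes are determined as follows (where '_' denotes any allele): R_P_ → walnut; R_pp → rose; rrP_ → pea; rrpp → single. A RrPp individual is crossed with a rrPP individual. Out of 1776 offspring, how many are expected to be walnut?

Cross: RrPp × rrPP — consider each gene separately:
R gene: Rr × rr → 2 Rr, 2 rr → 2 R_ : 2 rr (out of 4)
P gene: Pp × PP → 2 PP, 2 Pp → 4 P_ (out of 4)
Genotype classes (out of 4 × 4 = 16): R_P_ = 2×4 = 8; rrP_ = 2×4 = 8
Apply the phenotype rules: R_P_ (8) → walnut; rrP_ (8) → pea
Phenotype counts (out of 16): 8 walnut, 8 pea
walnut: 8 out of 16 → fraction 1/2
Expected count = 1/2 × 1776 = 888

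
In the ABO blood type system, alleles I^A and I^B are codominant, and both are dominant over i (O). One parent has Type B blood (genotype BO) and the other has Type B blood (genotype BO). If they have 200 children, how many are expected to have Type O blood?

Cross: BO × BO
Possible offspring genotypes: 1 BB, 2 BO, 1 OO
Blood type counts: 3 Type B, 1 Type O
Probability of Type O: 1/4
Expected count = 1/4 × 200 = 50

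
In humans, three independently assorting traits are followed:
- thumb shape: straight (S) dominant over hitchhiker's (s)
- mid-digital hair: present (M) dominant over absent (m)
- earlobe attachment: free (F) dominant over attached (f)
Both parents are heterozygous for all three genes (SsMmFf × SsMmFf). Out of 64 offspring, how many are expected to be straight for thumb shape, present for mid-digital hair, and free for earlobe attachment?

Trihybrid cross: SsMmFf × SsMmFf
Each trait segregates independently with a 3:1 phenotypic ratio, so each gene contributes 3/4 (dominant) or 1/4 (recessive).
Target: straight (thumb shape), present (mid-digital hair), free (earlobe attachment)
Probability = product of independent per-trait probabilities
= 3/4 × 3/4 × 3/4 = 27/64
Expected count = 27/64 × 64 = 27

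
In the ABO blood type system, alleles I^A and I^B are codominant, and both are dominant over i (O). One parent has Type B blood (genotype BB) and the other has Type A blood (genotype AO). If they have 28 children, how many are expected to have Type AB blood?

Cross: BB × AO
Possible offspring genotypes: 2 AB, 2 BO
Blood type counts: 2 Type AB, 2 Type B
Probability of Type AB: 2/4 = 1/2
Expected count = 1/2 × 28 = 14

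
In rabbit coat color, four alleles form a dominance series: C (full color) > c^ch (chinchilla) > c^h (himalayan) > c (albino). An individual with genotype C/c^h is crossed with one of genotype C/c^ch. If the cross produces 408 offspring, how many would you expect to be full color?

Cross: C/c^h × C/c^ch
Allele dominance: C > c^ch > c^h > c
Offspring genotypes: 1 C/C, 1 C/c^ch, 1 C/c^h, 1 c^ch/c^h
Phenotype counts: 3 full color, 1 chinchilla
full color: 3 out of 4 → fraction 3/4
Expected count = 3/4 × 408 = 306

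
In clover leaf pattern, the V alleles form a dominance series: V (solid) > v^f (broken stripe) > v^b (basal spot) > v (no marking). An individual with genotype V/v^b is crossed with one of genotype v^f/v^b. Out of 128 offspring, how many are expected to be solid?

Cross: V/v^b × v^f/v^b
Allele dominance: V > v^f > v^b > v
Offspring genotypes: 1 V/v^f, 1 V/v^b, 1 v^f/v^b, 1 v^b/v^b
Phenotype counts: 2 solid, 1 broken stripe, 1 basal spot
solid: 2 out of 4 → fraction 1/2
Expected count = 1/2 × 128 = 64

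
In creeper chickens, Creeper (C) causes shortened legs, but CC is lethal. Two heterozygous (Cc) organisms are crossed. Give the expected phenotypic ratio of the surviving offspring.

Cross: Cc × Cc
Punnett square offspring (before lethality): 1 CC, 2 Cc, 1 cc
The CC genotype is lethal (embryos die); surviving offspring: 2 Cc, 1 cc
Ratio: 2 creeper : 1 normal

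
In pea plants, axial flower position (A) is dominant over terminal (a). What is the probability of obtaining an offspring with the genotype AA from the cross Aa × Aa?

Punnett square for Aa × Aa:
Offspring genotypes: 1 AA, 2 Aa, 1 aa
Total offspring: 4
Count with target: 1
Probability: 1/4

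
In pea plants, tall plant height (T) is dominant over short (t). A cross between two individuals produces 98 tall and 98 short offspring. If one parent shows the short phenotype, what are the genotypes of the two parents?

Observed offspring: 98 tall, 98 short
The observed ratio simplifies to 1:1. One parent shows short, so its genotype must be tt. A 1:1 offspring split requires the other parent to be heterozygous (Tt).
Parent genotypes: tt × Tt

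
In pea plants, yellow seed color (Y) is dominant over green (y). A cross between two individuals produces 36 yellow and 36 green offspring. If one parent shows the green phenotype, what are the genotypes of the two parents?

Observed offspring: 36 yellow, 36 green
The observed ratio simplifies to 1:1. One parent shows green, so its genotype must be yy. A 1:1 offspring split requires the other parent to be heterozygous (Yy).
Parent genotypes: yy × Yy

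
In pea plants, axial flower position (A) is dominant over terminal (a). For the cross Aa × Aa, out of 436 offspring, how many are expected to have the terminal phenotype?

Punnett square for Aa × Aa:
Offspring genotypes: 1 AA, 2 Aa, 1 aa
Total offspring: 4
Count with target: 1
Probability: 1/4
Expected count = 1/4 × 436 = 109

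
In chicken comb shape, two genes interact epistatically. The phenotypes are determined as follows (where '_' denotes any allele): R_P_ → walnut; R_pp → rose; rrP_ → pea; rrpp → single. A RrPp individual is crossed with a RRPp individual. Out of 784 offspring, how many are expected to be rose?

Cross: RrPp × RRPp — consider each gene separately:
R gene: Rr × RR → 2 RR, 2 Rr → 4 R_ (out of 4)
P gene: Pp × Pp → 1 PP, 2 Pp, 1 pp → 3 P_ : 1 pp (out of 4)
Genotype classes (out of 4 × 4 = 16): R_P_ = 4×3 = 12; R_pp = 4×1 = 4
Apply the phenotype rules: R_P_ (12) → walnut; R_pp (4) → rose
Phenotype counts (out of 16): 12 walnut, 4 rose
rose: 4 out of 16 → fraction 1/4
Expected count = 1/4 × 784 = 196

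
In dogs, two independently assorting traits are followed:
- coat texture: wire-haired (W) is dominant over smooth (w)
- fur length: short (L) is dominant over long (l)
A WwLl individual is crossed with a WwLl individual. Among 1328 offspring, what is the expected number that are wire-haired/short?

Dihybrid cross WwLl × WwLl — consider each gene separately:
coat texture: Ww × Ww → 1 WW, 2 Ww, 1 ww → 3 W_ : 1 ww (out of 4)
fur length: Ll × Ll → 1 LL, 2 Ll, 1 ll → 3 L_ : 1 ll (out of 4)
Combine (counts out of 4 × 4 = 16): wire-haired/short (W_L_) = 3×3 = 9; wire-haired/long (W_ll) = 3×1 = 3; smooth/short (wwL_) = 1×3 = 3; smooth/long (wwll) = 1×1 = 1
Phenotype counts (out of 16): 9 wire-haired/short, 3 wire-haired/long, 3 smooth/short, 1 smooth/long
wire-haired/short: 9 out of 16 → fraction 9/16
Expected count = 9/16 × 1328 = 747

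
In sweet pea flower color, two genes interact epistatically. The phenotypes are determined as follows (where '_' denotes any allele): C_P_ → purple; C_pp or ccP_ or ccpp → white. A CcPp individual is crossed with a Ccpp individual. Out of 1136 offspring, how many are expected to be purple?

Cross: CcPp × Ccpp — consider each gene separately:
C gene: Cc × Cc → 1 CC, 2 Cc, 1 cc → 3 C_ : 1 cc (out of 4)
P gene: Pp × pp → 2 Pp, 2 pp → 2 P_ : 2 pp (out of 4)
Genotype classes (out of 4 × 4 = 16): C_P_ = 3×2 = 6; C_pp = 3×2 = 6; ccP_ = 1×2 = 2; ccpp = 1×2 = 2
Apply the phenotype rules: C_P_ (6) → purple; C_pp (6) + ccP_ (2) + ccpp (2) → white
Phenotype counts (out of 16): 6 purple, 10 white
purple: 6 out of 16 → fraction 3/8
Expected count = 3/8 × 1136 = 426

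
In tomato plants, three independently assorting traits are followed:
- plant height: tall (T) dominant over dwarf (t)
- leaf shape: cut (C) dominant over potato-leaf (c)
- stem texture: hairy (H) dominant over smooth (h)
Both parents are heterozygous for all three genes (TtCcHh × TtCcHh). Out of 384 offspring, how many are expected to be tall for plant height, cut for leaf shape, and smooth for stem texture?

Trihybrid cross: TtCcHh × TtCcHh
Each trait segregates independently with a 3:1 phenotypic ratio, so each gene contributes 3/4 (dominant) or 1/4 (recessive).
Target: tall (plant height), cut (leaf shape), smooth (stem texture)
Probability = product of independent per-trait probabilities
= 3/4 × 3/4 × 1/4 = 9/64
Expected count = 9/64 × 384 = 54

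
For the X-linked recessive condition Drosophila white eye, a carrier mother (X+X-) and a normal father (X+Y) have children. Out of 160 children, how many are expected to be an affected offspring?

Cross: X+X- × X+Y
Offspring: 1 X+X+, 1 X+Y, 1 X+X-, 1 X-Y
Probability of an affected offspring: 1/4
Expected count = 1/4 × 160 = 40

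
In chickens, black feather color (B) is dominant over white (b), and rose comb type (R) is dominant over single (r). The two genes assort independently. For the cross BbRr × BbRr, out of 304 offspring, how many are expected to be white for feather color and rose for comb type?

Dihybrid cross BbRr × BbRr — consider each gene separately:
feather color: Bb × Bb → 1 BB, 2 Bb, 1 bb → 3 B_ : 1 bb (out of 4)
comb type: Rr × Rr → 1 RR, 2 Rr, 1 rr → 3 R_ : 1 rr (out of 4)
Looking for: white (bb) and rose (R_)
P(white) = 1/4, P(rose) = 3/4
P(both) = 1/4 × 3/4 = 3/16
Expected count = 3/16 × 304 = 57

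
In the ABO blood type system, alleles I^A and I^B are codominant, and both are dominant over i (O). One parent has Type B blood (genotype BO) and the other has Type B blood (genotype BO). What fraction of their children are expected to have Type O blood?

Cross: BO × BO
Possible offspring genotypes: 1 BB, 2 BO, 1 OO
Blood type counts: 3 Type B, 1 Type O
Probability of Type O: 1/4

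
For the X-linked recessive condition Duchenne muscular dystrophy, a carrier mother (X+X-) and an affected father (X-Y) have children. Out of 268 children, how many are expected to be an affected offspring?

Cross: X+X- × X-Y
Offspring: 1 X+X-, 1 X+Y, 1 X-X-, 1 X-Y
Probability of an affected offspring: 2/4 = 1/2
Expected count = 1/2 × 268 = 134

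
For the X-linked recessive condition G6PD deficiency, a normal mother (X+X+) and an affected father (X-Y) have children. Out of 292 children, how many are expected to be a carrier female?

Cross: X+X+ × X-Y
Offspring: 2 X+X-, 2 X+Y
Probability of a carrier female: 2/4 = 1/2
Expected count = 1/2 × 292 = 146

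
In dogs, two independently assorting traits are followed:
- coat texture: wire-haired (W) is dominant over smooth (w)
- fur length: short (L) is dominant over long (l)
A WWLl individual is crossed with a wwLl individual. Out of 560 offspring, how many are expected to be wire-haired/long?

Dihybrid cross WWLl × wwLl — consider each gene separately:
coat texture: WW × ww → 4 Ww → 4 W_ (out of 4)
fur length: Ll × Ll → 1 LL, 2 Ll, 1 ll → 3 L_ : 1 ll (out of 4)
Combine (counts out of 4 × 4 = 16): wire-haired/short (W_L_) = 4×3 = 12; wire-haired/long (W_ll) = 4×1 = 4
Phenotype counts (out of 16): 12 wire-haired/short, 4 wire-haired/long
wire-haired/long: 4 out of 16 → fraction 1/4
Expected count = 1/4 × 560 = 140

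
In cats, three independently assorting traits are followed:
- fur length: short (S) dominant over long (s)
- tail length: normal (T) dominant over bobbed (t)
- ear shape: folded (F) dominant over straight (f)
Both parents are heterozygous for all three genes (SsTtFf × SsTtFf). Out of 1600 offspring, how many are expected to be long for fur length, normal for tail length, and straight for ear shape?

Trihybrid cross: SsTtFf × SsTtFf
Each trait segregates independently with a 3:1 phenotypic ratio, so each gene contributes 3/4 (dominant) or 1/4 (recessive).
Target: long (fur length), normal (tail length), straight (ear shape)
Probability = product of independent per-trait probabilities
= 1/4 × 3/4 × 1/4 = 3/64
Expected count = 3/64 × 1600 = 75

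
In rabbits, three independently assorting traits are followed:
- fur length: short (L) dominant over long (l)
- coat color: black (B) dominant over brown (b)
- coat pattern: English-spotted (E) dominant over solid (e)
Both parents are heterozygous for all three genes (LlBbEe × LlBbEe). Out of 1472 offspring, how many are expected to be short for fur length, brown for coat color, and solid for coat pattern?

Trihybrid cross: LlBbEe × LlBbEe
Each trait segregates independently with a 3:1 phenotypic ratio, so each gene contributes 3/4 (dominant) or 1/4 (recessive).
Target: short (fur length), brown (coat color), solid (coat pattern)
Probability = product of independent per-trait probabilities
= 3/4 × 1/4 × 1/4 = 3/64
Expected count = 3/64 × 1472 = 69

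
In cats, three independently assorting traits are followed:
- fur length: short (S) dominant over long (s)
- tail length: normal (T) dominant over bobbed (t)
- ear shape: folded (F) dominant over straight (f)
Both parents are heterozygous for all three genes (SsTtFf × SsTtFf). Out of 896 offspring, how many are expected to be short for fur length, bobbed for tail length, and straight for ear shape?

Trihybrid cross: SsTtFf × SsTtFf
Each trait segregates independently with a 3:1 phenotypic ratio, so each gene contributes 3/4 (dominant) or 1/4 (recessive).
Target: short (fur length), bobbed (tail length), straight (ear shape)
Probability = product of independent per-trait probabilities
= 3/4 × 1/4 × 1/4 = 3/64
Expected count = 3/64 × 896 = 42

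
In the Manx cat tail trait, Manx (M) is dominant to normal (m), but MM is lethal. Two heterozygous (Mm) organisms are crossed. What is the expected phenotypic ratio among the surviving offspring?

Cross: Mm × Mm
Punnett square offspring (before lethality): 1 MM, 2 Mm, 1 mm
The MM genotype is lethal (embryos die); surviving offspring: 2 Mm, 1 mm
Ratio: 2 Manx (tailless) : 1 normal-tailed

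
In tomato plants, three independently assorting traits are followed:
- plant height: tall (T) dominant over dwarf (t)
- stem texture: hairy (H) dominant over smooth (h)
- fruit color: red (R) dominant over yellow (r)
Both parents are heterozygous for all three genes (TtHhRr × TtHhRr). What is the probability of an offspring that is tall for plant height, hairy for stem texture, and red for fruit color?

Trihybrid cross: TtHhRr × TtHhRr
Each trait segregates independently with a 3:1 phenotypic ratio, so each gene contributes 3/4 (dominant) or 1/4 (recessive).
Target: tall (plant height), hairy (stem texture), red (fruit color)
Probability = product of independent per-trait probabilities
= 3/4 × 3/4 × 3/4 = 27/64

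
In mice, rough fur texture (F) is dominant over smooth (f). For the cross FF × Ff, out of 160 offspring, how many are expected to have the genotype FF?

Punnett square for FF × Ff:
Offspring genotypes: 2 FF, 2 Ff
Total offspring: 4
Count with target: 2
Probability: 2/4 = 1/2
Expected count = 1/2 × 160 = 80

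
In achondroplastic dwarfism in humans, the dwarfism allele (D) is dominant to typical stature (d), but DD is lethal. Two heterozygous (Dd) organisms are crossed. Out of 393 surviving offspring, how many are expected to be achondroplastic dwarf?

Cross: Dd × Dd
Punnett square offspring (before lethality): 1 DD, 2 Dd, 1 dd
The DD genotype is lethal (embryos die); surviving offspring: 2 Dd, 1 dd
achondroplastic dwarf: 2 out of 3 → fraction 2/3
Expected count = 2/3 × 393 = 262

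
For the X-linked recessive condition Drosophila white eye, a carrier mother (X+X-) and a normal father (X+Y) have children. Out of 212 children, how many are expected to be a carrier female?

Cross: X+X- × X+Y
Offspring: 1 X+X+, 1 X+Y, 1 X+X-, 1 X-Y
Probability of a carrier female: 1/4
Expected count = 1/4 × 212 = 53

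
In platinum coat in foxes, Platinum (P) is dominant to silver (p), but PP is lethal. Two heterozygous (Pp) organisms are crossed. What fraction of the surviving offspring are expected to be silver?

Cross: Pp × Pp
Punnett square offspring (before lethality): 1 PP, 2 Pp, 1 pp
The PP genotype is lethal (embryos die); surviving offspring: 2 Pp, 1 pp
silver: 1 out of 3
Probability: 1/3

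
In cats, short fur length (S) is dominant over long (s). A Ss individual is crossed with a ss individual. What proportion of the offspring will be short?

Punnett square for Ss × ss:
Offspring genotypes: 2 Ss, 2 ss
short: 2, long: 2
short: 2 out of 4
Probability: 2/4 = 1/2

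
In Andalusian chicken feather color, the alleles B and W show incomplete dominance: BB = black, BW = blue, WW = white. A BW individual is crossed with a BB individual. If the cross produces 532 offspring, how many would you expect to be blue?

Punnett square for BW × BB:
Offspring genotypes: 2 BB, 2 BW
Phenotype counts: 2 black, 2 blue
blue: 2 out of 4 → fraction 1/2
Expected count = 1/2 × 532 = 266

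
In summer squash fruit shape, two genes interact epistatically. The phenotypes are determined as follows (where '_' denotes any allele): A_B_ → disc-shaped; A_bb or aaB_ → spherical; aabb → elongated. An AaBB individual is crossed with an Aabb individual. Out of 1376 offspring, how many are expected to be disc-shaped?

Cross: AaBB × Aabb — consider each gene separately:
A gene: Aa × Aa → 1 AA, 2 Aa, 1 aa → 3 A_ : 1 aa (out of 4)
B gene: BB × bb → 4 Bb → 4 B_ (out of 4)
Genotype classes (out of 4 × 4 = 16): A_B_ = 3×4 = 12; aaB_ = 1×4 = 4
Apply the phenotype rules: A_B_ (12) → disc-shaped; aaB_ (4) → spherical
Phenotype counts (out of 16): 12 disc-shaped, 4 spherical
disc-shaped: 12 out of 16 → fraction 3/4
Expected count = 3/4 × 1376 = 1032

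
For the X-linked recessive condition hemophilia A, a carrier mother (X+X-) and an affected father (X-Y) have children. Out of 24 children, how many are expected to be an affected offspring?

Cross: X+X- × X-Y
Offspring: 1 X+X-, 1 X+Y, 1 X-X-, 1 X-Y
Probability of an affected offspring: 2/4 = 1/2
Expected count = 1/2 × 24 = 12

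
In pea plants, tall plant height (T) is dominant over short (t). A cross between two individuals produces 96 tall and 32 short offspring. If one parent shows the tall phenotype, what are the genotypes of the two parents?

Observed offspring: 96 tall, 32 short
The observed ratio simplifies to 3:1. Short (tt) offspring appear, so each parent must contribute one t allele. The parent stated to show tall carries T, so it is Tt. The other parent is then either Tt or tt: Tt × tt would give a 1:1 split, whereas Tt × Tt gives 3:1 — matching the data. So both parents are heterozygous (Tt × Tt).
Parent genotypes: Tt × Tt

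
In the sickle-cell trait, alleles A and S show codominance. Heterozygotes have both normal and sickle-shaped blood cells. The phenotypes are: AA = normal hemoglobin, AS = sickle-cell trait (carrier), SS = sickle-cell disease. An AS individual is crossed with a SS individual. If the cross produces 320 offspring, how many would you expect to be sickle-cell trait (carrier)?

Punnett square for AS × SS:
Offspring genotypes: 2 AS, 2 SS
Phenotype counts: 2 sickle-cell trait (carrier), 2 sickle-cell disease
sickle-cell trait (carrier): 2 out of 4 → fraction 1/2
Expected count = 1/2 × 320 = 160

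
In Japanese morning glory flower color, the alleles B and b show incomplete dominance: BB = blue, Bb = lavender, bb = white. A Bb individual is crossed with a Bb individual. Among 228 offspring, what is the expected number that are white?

Punnett square for Bb × Bb:
Offspring genotypes: 1 BB, 2 Bb, 1 bb
Phenotype counts: 1 blue, 2 lavender, 1 white
white: 1 out of 4 → fraction 1/4
Expected count = 1/4 × 228 = 57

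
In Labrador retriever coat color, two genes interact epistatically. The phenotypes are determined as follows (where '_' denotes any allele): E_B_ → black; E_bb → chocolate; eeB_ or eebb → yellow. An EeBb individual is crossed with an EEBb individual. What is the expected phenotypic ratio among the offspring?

Cross: EeBb × EEBb — consider each gene separately:
E gene: Ee × EE → 2 EE, 2 Ee → 4 E_ (out of 4)
B gene: Bb × Bb → 1 BB, 2 Bb, 1 bb → 3 B_ : 1 bb (out of 4)
Genotype classes (out of 4 × 4 = 16): E_B_ = 4×3 = 12; E_bb = 4×1 = 4
Apply the phenotype rules: E_B_ (12) → black; E_bb (4) → chocolate
Phenotype counts (out of 16): 12 black, 4 chocolate
Ratio: 3 black : 1 chocolate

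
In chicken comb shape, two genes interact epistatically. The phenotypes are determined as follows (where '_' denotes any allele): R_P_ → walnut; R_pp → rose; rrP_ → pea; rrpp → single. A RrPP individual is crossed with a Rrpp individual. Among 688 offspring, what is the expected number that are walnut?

Cross: RrPP × Rrpp — consider each gene separately:
R gene: Rr × Rr → 1 RR, 2 Rr, 1 rr → 3 R_ : 1 rr (out of 4)
P gene: PP × pp → 4 Pp → 4 P_ (out of 4)
Genotype classes (out of 4 × 4 = 16): R_P_ = 3×4 = 12; rrP_ = 1×4 = 4
Apply the phenotype rules: R_P_ (12) → walnut; rrP_ (4) → pea
Phenotype counts (out of 16): 12 walnut, 4 pea
walnut: 12 out of 16 → fraction 3/4
Expected count = 3/4 × 688 = 516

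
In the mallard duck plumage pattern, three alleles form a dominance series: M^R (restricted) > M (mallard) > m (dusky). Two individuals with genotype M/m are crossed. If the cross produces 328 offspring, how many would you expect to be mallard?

Cross: M/m × M/m
Allele dominance: M^R > M > m
Offspring genotypes: 1 M/M, 2 M/m, 1 m/m
Phenotype counts: 3 mallard, 1 dusky
mallard: 3 out of 4 → fraction 3/4
Expected count = 3/4 × 328 = 246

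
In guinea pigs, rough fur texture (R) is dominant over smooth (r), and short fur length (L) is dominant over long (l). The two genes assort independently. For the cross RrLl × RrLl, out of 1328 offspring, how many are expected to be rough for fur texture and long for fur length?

Dihybrid cross RrLl × RrLl — consider each gene separately:
fur texture: Rr × Rr → 1 RR, 2 Rr, 1 rr → 3 R_ : 1 rr (out of 4)
fur length: Ll × Ll → 1 LL, 2 Ll, 1 ll → 3 L_ : 1 ll (out of 4)
Looking for: rough (R_) and long (ll)
P(rough) = 3/4, P(long) = 1/4
P(both) = 3/4 × 1/4 = 3/16
Expected count = 3/16 × 1328 = 249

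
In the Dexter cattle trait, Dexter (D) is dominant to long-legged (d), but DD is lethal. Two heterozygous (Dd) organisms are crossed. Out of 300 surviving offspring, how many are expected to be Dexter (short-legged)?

Cross: Dd × Dd
Punnett square offspring (before lethality): 1 DD, 2 Dd, 1 dd
The DD genotype is lethal (embryos die); surviving offspring: 2 Dd, 1 dd
Dexter (short-legged): 2 out of 3 → fraction 2/3
Expected count = 2/3 × 300 = 200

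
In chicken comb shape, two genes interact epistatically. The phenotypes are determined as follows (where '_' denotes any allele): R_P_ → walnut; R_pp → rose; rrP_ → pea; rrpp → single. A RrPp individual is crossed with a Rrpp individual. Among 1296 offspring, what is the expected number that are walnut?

Cross: RrPp × Rrpp — consider each gene separately:
R gene: Rr × Rr → 1 RR, 2 Rr, 1 rr → 3 R_ : 1 rr (out of 4)
P gene: Pp × pp → 2 Pp, 2 pp → 2 P_ : 2 pp (out of 4)
Genotype classes (out of 4 × 4 = 16): R_P_ = 3×2 = 6; R_pp = 3×2 = 6; rrP_ = 1×2 = 2; rrpp = 1×2 = 2
Apply the phenotype rules: R_P_ (6) → walnut; R_pp (6) → rose; rrP_ (2) → pea; rrpp (2) → single
Phenotype counts (out of 16): 6 walnut, 6 rose, 2 pea, 2 single
walnut: 6 out of 16 → fraction 3/8
Expected count = 3/8 × 1296 = 486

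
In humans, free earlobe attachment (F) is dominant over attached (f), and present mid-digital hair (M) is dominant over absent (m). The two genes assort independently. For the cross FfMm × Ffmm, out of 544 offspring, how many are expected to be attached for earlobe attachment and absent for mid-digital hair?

Dihybrid cross FfMm × Ffmm — consider each gene separately:
earlobe attachment: Ff × Ff → 1 FF, 2 Ff, 1 ff → 3 F_ : 1 ff (out of 4)
mid-digital hair: Mm × mm → 2 Mm, 2 mm → 2 M_ : 2 mm (out of 4)
Looking for: attached (ff) and absent (mm)
P(attached) = 1/4, P(absent) = 2/4
P(both) = 1/4 × 2/4 = 2/16 = 1/8
Expected count = 1/8 × 544 = 68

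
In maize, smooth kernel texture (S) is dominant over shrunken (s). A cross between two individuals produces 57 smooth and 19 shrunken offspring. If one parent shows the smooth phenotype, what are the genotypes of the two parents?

Observed offspring: 57 smooth, 19 shrunken
The observed ratio simplifies to 3:1. Shrunken (ss) offspring appear, so each parent must contribute one s allele. The parent stated to show smooth carries S, so it is Ss. The other parent is then either Ss or ss: Ss × ss would give a 1:1 split, whereas Ss × Ss gives 3:1 — matching the data. So both parents are heterozygous (Ss × Ss).
Parent genotypes: Ss × Ss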